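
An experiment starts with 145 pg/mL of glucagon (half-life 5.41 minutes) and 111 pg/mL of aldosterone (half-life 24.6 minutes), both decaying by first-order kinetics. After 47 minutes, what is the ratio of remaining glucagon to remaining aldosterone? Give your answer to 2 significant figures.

0.012

glucagon: 145 × (1/2)^(47/5.41) = 145 × (1/2)^8.6876 ≈ 0.35167 pg/mL.
aldosterone: 111 × (1/2)^(47/24.6) = 111 × (1/2)^1.9106 ≈ 29.525 pg/mL.
Ratio ≈ 0.35167 / 29.525 ≈ 0.011911.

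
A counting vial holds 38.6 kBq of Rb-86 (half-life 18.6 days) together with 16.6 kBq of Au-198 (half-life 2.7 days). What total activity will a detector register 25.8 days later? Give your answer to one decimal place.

Rb-86: 38.6 × (1/2)^(25.8/18.6) = 38.6 × (1/2)^1.3871 ≈ 14.758 kBq.
Au-198: 16.6 × (1/2)^(25.8/2.7) = 16.6 × (1/2)^9.5556 ≈ 0.02206 kBq.
Total = 14.758 + 0.02206 ≈ 14.78 kBq.

14.8 kBq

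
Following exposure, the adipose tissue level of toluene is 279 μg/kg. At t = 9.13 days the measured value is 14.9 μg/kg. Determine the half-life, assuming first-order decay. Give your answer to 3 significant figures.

2.16 days

A/A₀ = 14.9/279 ≈ 0.053405.
n = log₂(18.725) ≈ 4.2269 half-lives elapsed in 9.13 days.
t½ = 9.13/4.2269 ≈ 2.16 days.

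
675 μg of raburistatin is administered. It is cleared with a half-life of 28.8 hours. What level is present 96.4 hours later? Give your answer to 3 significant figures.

66.3 μg

Number of half-lives: n = 96.4/28.8 ≈ 3.3472.
Remaining = 675 × (1/2)^3.3472 = 675 × 0.098262 ≈ 66.327 μg.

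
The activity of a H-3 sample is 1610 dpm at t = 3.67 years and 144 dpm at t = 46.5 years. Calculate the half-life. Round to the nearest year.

Over Δt = 46.5 − 3.67 = 42.83 years, the level fell by a factor of 1610/144 ≈ 11.181.
n = log₂(11.181) ≈ 3.4829 half-lives, so t½ = 42.83/3.4829 ≈ 12.297 years.

12 years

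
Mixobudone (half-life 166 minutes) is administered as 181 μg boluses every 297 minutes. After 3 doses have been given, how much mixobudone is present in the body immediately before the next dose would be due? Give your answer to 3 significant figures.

The 3 doses were given 891, 594, 297 minutes ago.
Total = 181·(1/2)^(891/166) + 181·(1/2)^(594/166) + 181·(1/2)^(297/166)
      = 4.3844 + 15.153 + 52.371 ≈ 71.908 μg.

71.9 μg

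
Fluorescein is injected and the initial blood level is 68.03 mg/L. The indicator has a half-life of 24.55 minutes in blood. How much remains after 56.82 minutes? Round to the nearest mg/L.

14 mg/L

Number of half-lives: n = 56.82/24.55 ≈ 2.3145.
Remaining = 68.03 × (1/2)^2.3145 = 68.03 × 0.20104 ≈ 13.677 mg/L.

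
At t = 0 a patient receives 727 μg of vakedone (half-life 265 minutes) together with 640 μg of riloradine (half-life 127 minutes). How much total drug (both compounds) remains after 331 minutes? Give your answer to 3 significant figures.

vakedone: 727 × (1/2)^(331/265) = 727 × (1/2)^1.2491 ≈ 305.87 μg.
riloradine: 640 × (1/2)^(331/127) = 640 × (1/2)^2.6063 ≈ 105.1 μg.
Total = 305.87 + 105.1 ≈ 410.97 μg.

411 μg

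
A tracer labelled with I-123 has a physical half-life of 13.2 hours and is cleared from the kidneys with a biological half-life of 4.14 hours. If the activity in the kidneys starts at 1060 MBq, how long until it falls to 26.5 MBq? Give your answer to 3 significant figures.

16.8 hours

1/t_eff = 1/t_phys + 1/t_biol = 1/13.2 + 1/4.14 = 0.3173 per hour.
t_eff = 13.2 × 4.14 / (13.2 + 4.14) ≈ 3.1516 hours.
n = log₂(1060/26.5) ≈ 5.3219; t = 5.3219 × 3.1516 ≈ 16.772 hours.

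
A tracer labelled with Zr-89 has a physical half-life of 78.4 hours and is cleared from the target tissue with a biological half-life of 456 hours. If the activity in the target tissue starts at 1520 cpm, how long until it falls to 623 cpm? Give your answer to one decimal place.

86.1 hours

1/t_eff = 1/t_phys + 1/t_biol = 1/78.4 + 1/456 = 0.014948 per hour.
t_eff = 78.4 × 456 / (78.4 + 456) ≈ 66.898 hours.
n = log₂(1520/623) ≈ 1.2868; t = 1.2868 × 66.898 ≈ 86.082 hours.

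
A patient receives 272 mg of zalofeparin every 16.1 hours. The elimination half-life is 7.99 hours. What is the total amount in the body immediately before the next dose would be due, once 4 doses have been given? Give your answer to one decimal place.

89.1 mg

The 4 doses were given 64.4, 48.3, 32.2, 16.1 hours ago.
Total = 272·(1/2)^(64.4/7.99) + 272·(1/2)^(48.3/7.99) + 272·(1/2)^(32.2/7.99) + 272·(1/2)^(16.1/7.99)
      = 1.0192 + 4.1193 + 16.65 + 67.296 ≈ 89.084 mg.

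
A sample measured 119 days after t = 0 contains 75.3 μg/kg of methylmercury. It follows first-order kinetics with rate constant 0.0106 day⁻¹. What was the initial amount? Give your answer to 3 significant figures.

t½ = ln 2 / λ = 0.69315 / 0.0106 ≈ 65.391 days.
Number of half-lives elapsed: n = 119/65.391 ≈ 1.8198.
A₀ = A × 2^n = 75.3 × 2^1.8198 = 75.3 × 3.5304 ≈ 265.84 μg/kg.

266 μg/kg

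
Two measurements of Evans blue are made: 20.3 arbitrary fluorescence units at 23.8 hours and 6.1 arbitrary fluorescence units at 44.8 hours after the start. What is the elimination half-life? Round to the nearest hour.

12 hours

Over Δt = 44.8 − 23.8 = 21 hours, the level fell by a factor of 20.3/6.1 ≈ 3.3279.
n = log₂(3.3279) ≈ 1.7346 half-lives, so t½ = 21/1.7346 ≈ 12.107 hours.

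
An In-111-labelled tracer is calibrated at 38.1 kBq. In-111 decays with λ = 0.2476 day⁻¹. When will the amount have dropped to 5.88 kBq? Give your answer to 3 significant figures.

7.55 days

t½ = ln 2 / λ = 0.69315 / 0.2476 ≈ 2.7995 days.
Fraction remaining = 5.88/38.1 ≈ 0.15433.
n = log₂(38.1/5.88) = ln(6.4796)/ln 2 ≈ 2.6959 half-lives.
t = n × t½ = 2.6959 × 2.7995 ≈ 7.5471 days.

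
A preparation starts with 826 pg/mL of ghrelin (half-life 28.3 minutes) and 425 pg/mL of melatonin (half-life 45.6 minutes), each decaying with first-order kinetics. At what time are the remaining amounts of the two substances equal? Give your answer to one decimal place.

Set 826·(1/2)^(t/28.3) = 425·(1/2)^(t/45.6).
Taking log₂: log₂(826/425) = t·(1/28.3 − 1/45.6).
log₂(1.9435) = 0.95868; 1/28.3 − 1/45.6 = 0.013406.
t = 0.95868 / 0.013406 ≈ 71.512 minutes.

71.5 minutes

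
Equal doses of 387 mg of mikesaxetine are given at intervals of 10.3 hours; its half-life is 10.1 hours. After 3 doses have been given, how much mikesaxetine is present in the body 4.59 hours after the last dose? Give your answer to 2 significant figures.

The 3 doses were given 25.19, 14.89, 4.59 hours ago.
Total = 387·(1/2)^(25.19/10.1) + 387·(1/2)^(14.89/10.1) + 387·(1/2)^(4.59/10.1)
      = 68.695 + 139.29 + 282.43 ≈ 490.41 mg.

490 mg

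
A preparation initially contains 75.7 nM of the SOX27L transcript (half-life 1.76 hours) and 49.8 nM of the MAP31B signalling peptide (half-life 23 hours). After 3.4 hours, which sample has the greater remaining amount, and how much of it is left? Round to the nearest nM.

SOX27L transcript: 75.7 × (1/2)^1.9318 ≈ 19.841 nM.
MAP31B signalling peptide: 49.8 × (1/2)^0.14783 ≈ 44.95 nM.
MAP31B signalling peptide has more remaining, at ≈ 44.95 nM.

MAP31B signalling peptide, 45 nM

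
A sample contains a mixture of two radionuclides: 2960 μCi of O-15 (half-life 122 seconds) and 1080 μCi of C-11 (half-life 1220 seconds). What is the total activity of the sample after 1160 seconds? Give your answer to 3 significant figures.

563 μCi

O-15: 2960 × (1/2)^(1160/122) = 2960 × (1/2)^9.5082 ≈ 4.0648 μCi.
C-11: 1080 × (1/2)^(1160/1220) = 1080 × (1/2)^0.95082 ≈ 558.73 μCi.
Total = 4.0648 + 558.73 ≈ 562.79 μCi.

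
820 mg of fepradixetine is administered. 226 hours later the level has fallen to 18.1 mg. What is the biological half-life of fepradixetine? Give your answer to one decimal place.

A/A₀ = 18.1/820 ≈ 0.022073.
n = log₂(45.304) ≈ 5.5016 half-lives elapsed in 226 hours.
t½ = 226/5.5016 ≈ 41.079 hours.

41.1 hours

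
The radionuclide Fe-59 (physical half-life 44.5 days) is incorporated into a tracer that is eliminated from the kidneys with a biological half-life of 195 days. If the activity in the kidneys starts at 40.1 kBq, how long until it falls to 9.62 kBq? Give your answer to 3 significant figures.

1/t_eff = 1/t_phys + 1/t_biol = 1/44.5 + 1/195 = 0.0276 per day.
t_eff = 44.5 × 195 / (44.5 + 195) ≈ 36.232 days.
n = log₂(40.1/9.62) ≈ 2.0595; t = 2.0595 × 36.232 ≈ 74.619 days.

74.6 days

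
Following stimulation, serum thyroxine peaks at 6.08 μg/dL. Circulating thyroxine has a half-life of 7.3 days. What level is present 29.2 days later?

0.38 μg/dL

Elapsed time is 4 half-lives (29.2/7.3).
Each half-life halves the amount: 6.08 × (1/2)^4 = 6.08/16 = 0.38 μg/dL.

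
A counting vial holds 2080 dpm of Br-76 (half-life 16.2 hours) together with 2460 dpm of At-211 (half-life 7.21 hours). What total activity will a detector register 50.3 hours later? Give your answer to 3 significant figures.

Br-76: 2080 × (1/2)^(50.3/16.2) = 2080 × (1/2)^3.1049 ≈ 241.76 dpm.
At-211: 2460 × (1/2)^(50.3/7.21) = 2460 × (1/2)^6.9764 ≈ 19.535 dpm.
Total = 241.76 + 19.535 ≈ 261.3 dpm.

261 dpm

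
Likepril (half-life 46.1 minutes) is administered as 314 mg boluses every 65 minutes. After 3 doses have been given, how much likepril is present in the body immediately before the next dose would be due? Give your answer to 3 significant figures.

179 mg

The 3 doses were given 195, 130, 65 minutes ago.
Total = 314·(1/2)^(195/46.1) + 314·(1/2)^(130/46.1) + 314·(1/2)^(65/46.1)
      = 16.734 + 44.467 + 118.16 ≈ 179.36 mg.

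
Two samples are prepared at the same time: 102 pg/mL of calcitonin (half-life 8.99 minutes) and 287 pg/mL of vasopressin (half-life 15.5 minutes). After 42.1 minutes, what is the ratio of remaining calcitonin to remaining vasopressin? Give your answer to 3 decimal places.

0.091

calcitonin: 102 × (1/2)^(42.1/8.99) = 102 × (1/2)^4.683 ≈ 3.9708 pg/mL.
vasopressin: 287 × (1/2)^(42.1/15.5) = 287 × (1/2)^2.7161 ≈ 43.676 pg/mL.
Ratio ≈ 3.9708 / 43.676 ≈ 0.090915.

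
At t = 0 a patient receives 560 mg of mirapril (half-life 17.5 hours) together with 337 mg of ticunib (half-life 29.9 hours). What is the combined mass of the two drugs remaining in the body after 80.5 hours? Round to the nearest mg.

mirapril: 560 × (1/2)^(80.5/17.5) = 560 × (1/2)^4.6 ≈ 23.091 mg.
ticunib: 337 × (1/2)^(80.5/29.9) = 337 × (1/2)^2.6923 ≈ 52.139 mg.
Total = 23.091 + 52.139 ≈ 75.231 mg.

75 mg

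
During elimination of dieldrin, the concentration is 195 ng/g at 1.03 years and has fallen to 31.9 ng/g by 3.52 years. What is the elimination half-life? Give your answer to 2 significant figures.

0.95 years

Over Δt = 3.52 − 1.03 = 2.49 years, the level fell by a factor of 195/31.9 ≈ 6.1129.
n = log₂(6.1129) ≈ 2.6118 half-lives, so t½ = 2.49/2.6118 ≈ 0.95335 years.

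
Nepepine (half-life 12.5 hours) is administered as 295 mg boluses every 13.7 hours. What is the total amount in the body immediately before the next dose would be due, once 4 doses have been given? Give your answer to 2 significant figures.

250 mg

The 4 doses were given 54.8, 41.1, 27.4, 13.7 hours ago.
Total = 295·(1/2)^(54.8/12.5) + 295·(1/2)^(41.1/12.5) + 295·(1/2)^(27.4/12.5) + 295·(1/2)^(13.7/12.5)
      = 14.129 + 30.202 + 64.56 + 138 ≈ 246.9 mg.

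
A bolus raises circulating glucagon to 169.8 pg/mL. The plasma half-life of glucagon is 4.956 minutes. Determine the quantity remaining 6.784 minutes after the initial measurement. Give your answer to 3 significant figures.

65.7 pg/mL

Number of half-lives: n = 6.784/4.956 ≈ 1.3688.
Remaining = 169.8 × (1/2)^1.3688 = 169.8 × 0.3872 ≈ 65.747 pg/mL.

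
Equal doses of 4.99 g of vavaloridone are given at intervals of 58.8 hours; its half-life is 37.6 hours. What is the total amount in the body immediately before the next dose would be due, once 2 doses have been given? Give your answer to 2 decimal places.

2.26 g

The 2 doses were given 117.6, 58.8 hours ago.
Total = 4.99·(1/2)^(117.6/37.6) + 4.99·(1/2)^(58.8/37.6)
      = 0.57093 + 1.6879 ≈ 2.2588 g.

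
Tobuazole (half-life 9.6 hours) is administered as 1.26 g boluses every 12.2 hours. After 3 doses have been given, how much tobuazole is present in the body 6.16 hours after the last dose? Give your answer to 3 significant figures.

1.28 g

The 3 doses were given 30.56, 18.36, 6.16 hours ago.
Total = 1.26·(1/2)^(30.56/9.6) + 1.26·(1/2)^(18.36/9.6) + 1.26·(1/2)^(6.16/9.6)
      = 0.1387 + 0.3347 + 0.80762 ≈ 1.281 g.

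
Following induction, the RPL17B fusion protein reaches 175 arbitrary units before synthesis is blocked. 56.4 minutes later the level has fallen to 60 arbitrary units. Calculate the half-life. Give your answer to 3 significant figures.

A/A₀ = 60/175 ≈ 0.34286.
n = log₂(2.9167) ≈ 1.5443 half-lives elapsed in 56.4 minutes.
t½ = 56.4/1.5443 ≈ 36.521 minutes.

36.5 minutes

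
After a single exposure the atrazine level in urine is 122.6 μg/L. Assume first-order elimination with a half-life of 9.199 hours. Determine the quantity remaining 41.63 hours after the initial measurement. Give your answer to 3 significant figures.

Number of half-lives: n = 41.63/9.199 ≈ 4.5255.
Remaining = 122.6 × (1/2)^4.5255 = 122.6 × 0.04342 ≈ 5.3233 μg/L.

5.32 μg/L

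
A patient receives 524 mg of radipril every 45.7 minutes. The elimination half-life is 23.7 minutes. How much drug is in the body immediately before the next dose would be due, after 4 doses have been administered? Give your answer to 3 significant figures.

The 4 doses were given 182.8, 137.1, 91.4, 45.7 minutes ago.
Total = 524·(1/2)^(182.8/23.7) + 524·(1/2)^(137.1/23.7) + 524·(1/2)^(91.4/23.7) + 524·(1/2)^(45.7/23.7)
      = 2.4973 + 9.5045 + 36.174 + 137.68 ≈ 185.85 mg.

186 mg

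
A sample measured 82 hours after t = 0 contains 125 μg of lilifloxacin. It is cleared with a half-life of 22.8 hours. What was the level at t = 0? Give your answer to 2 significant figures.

Number of half-lives elapsed: n = 82/22.8 ≈ 3.5965.
A₀ = A × 2^n = 125 × 2^3.5965 = 125 × 12.096 ≈ 1512 μg.

1500 μg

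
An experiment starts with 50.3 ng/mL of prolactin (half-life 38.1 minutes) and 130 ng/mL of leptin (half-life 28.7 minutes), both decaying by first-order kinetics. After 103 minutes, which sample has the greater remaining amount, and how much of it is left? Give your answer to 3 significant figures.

prolactin: 50.3 × (1/2)^2.7034 ≈ 7.7225 ng/mL.
leptin: 130 × (1/2)^3.5889 ≈ 10.804 ng/mL.
Leptin has more remaining, at ≈ 10.804 ng/mL.

leptin, 10.8 ng/mL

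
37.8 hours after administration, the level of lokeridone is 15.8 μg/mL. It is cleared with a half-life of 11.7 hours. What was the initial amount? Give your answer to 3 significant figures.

148 μg/mL

Number of half-lives elapsed: n = 37.8/11.7 ≈ 3.2308.
A₀ = A × 2^n = 15.8 × 2^3.2308 = 15.8 × 9.3877 ≈ 148.33 μg/mL.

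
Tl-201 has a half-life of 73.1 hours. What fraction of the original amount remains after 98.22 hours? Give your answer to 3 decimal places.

0.394

n = 98.22/73.1 ≈ 1.3436 half-lives.
Fraction remaining = (1/2)^1.3436 ≈ 0.39403.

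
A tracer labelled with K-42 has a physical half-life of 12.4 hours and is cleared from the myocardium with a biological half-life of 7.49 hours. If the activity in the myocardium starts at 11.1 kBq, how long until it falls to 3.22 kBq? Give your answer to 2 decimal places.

8.34 hours

1/t_eff = 1/t_phys + 1/t_biol = 1/12.4 + 1/7.49 = 0.21416 per hour.
t_eff = 12.4 × 7.49 / (12.4 + 7.49) ≈ 4.6695 hours.
n = log₂(11.1/3.22) ≈ 1.7854; t = 1.7854 × 4.6695 ≈ 8.337 hours.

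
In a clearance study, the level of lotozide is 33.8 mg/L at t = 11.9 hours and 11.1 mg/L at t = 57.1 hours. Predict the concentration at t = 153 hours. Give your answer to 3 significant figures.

Over Δt = 57.1 − 11.9 = 45.2 hours, the level fell by a factor of 33.8/11.1 ≈ 3.045.
n = log₂(3.045) ≈ 1.6065 half-lives, so t½ = 45.2/1.6065 ≈ 28.136 hours.
From t = 57.1 to t = 153: 11.1 × (1/2)^((153−57.1)/28.136) ≈ 1.0454 mg/L.

1.05 mg/L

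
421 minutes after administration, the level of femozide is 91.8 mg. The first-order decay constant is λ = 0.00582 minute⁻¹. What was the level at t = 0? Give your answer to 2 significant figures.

t½ = ln 2 / λ = 0.69315 / 0.00582 ≈ 119.1 minutes.
Number of half-lives elapsed: n = 421/119.1 ≈ 3.5349.
A₀ = A × 2^n = 91.8 × 2^3.5349 = 91.8 × 11.591 ≈ 1064 mg.

1100 mg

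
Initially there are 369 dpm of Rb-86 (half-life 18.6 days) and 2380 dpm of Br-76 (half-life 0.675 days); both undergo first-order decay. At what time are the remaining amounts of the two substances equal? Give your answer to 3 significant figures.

Set 369·(1/2)^(t/18.6) = 2380·(1/2)^(t/0.675).
Taking log₂: log₂(369/2380) = t·(1/18.6 − 1/0.675).
log₂(0.15504) = -2.6893; 1/18.6 − 1/0.675 = -1.4277.
t = -2.6893 / -1.4277 ≈ 1.8836 days.

1.88 days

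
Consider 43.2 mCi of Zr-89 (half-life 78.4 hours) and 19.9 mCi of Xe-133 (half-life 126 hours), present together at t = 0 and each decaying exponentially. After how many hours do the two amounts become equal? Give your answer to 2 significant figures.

Set 43.2·(1/2)^(t/78.4) = 19.9·(1/2)^(t/126).
Taking log₂: log₂(43.2/19.9) = t·(1/78.4 − 1/126).
log₂(2.1709) = 1.1183; 1/78.4 − 1/126 = 0.0048186.
t = 1.1183 / 0.0048186 ≈ 232.07 hours.

230 hours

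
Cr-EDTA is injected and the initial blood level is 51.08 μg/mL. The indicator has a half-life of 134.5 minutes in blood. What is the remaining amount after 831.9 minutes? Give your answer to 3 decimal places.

Number of half-lives: n = 831.9/134.5 ≈ 6.1851.
Remaining = 51.08 × (1/2)^6.1851 = 51.08 × 0.013743 ≈ 0.70201 μg/mL.

0.702 μg/mL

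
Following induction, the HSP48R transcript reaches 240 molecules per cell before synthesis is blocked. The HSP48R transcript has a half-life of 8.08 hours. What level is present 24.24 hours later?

Elapsed time is 3 half-lives (24.24/8.08).
Each half-life halves the amount: 240 × (1/2)^3 = 240/8 = 30 molecules per cell.

30 molecules per cell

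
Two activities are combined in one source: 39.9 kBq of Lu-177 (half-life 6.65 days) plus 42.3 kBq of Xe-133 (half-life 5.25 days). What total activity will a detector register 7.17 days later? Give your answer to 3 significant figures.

35.3 kBq

Lu-177: 39.9 × (1/2)^(7.17/6.65) = 39.9 × (1/2)^1.0782 ≈ 18.897 kBq.
Xe-133: 42.3 × (1/2)^(7.17/5.25) = 42.3 × (1/2)^1.3657 ≈ 16.414 kBq.
Total = 18.897 + 16.414 ≈ 35.312 kBq.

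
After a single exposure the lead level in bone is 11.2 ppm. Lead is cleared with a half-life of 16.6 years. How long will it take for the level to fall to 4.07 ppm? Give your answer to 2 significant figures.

Fraction remaining = 4.07/11.2 ≈ 0.36339.
n = log₂(11.2/4.07) = ln(2.7518)/ln 2 ≈ 1.4604 half-lives.
t = n × t½ = 1.4604 × 16.6 ≈ 24.243 years.

24 years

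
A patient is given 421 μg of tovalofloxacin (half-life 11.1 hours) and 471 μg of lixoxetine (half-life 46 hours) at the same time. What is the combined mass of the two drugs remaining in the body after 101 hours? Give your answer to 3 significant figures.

104 μg

tovalofloxacin: 421 × (1/2)^(101/11.1) = 421 × (1/2)^9.0991 ≈ 0.76768 μg.
lixoxetine: 471 × (1/2)^(101/46) = 471 × (1/2)^2.1957 ≈ 102.82 μg.
Total = 0.76768 + 102.82 ≈ 103.58 μg.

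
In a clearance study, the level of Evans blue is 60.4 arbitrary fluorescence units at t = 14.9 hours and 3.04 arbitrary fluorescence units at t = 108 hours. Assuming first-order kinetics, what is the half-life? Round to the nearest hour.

Over Δt = 108 − 14.9 = 93.1 hours, the level fell by a factor of 60.4/3.04 ≈ 19.868.
n = log₂(19.868) ≈ 4.3124 half-lives, so t½ = 93.1/4.3124 ≈ 21.589 hours.

22 hours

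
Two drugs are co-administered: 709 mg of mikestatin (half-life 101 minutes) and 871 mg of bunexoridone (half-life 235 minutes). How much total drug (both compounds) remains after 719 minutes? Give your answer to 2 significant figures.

110 mg

mikestatin: 709 × (1/2)^(719/101) = 709 × (1/2)^7.1188 ≈ 5.1012 mg.
bunexoridone: 871 × (1/2)^(719/235) = 871 × (1/2)^3.0596 ≈ 104.47 mg.
Total = 5.1012 + 104.47 ≈ 109.57 mg.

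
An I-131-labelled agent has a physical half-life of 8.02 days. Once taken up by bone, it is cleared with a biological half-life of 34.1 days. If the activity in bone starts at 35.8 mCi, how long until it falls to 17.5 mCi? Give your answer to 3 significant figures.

1/t_eff = 1/t_phys + 1/t_biol = 1/8.02 + 1/34.1 = 0.15401 per day.
t_eff = 8.02 × 34.1 / (8.02 + 34.1) ≈ 6.4929 days.
n = log₂(35.8/17.5) ≈ 1.0326; t = 1.0326 × 6.4929 ≈ 6.7046 days.

6.70 days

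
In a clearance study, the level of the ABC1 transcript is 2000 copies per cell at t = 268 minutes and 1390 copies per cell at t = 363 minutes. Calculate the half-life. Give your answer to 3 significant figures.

Over Δt = 363 − 268 = 95 minutes, the level fell by a factor of 2000/1390 ≈ 1.4388.
n = log₂(1.4388) ≈ 0.52492 half-lives, so t½ = 95/0.52492 ≈ 180.98 minutes.

181 minutes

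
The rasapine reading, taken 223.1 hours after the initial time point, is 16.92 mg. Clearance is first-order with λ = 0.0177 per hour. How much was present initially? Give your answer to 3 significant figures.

878 mg

t½ = ln 2 / λ = 0.69315 / 0.0177 ≈ 39.161 hours.
Number of half-lives elapsed: n = 223.1/39.161 ≈ 5.697.
A₀ = A × 2^n = 16.92 × 2^5.697 = 16.92 × 51.877 ≈ 877.75 mg.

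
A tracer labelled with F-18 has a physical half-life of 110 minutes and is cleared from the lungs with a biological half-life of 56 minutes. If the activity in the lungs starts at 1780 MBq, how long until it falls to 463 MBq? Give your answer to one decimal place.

1/t_eff = 1/t_phys + 1/t_biol = 1/110 + 1/56 = 0.026948 per minute.
t_eff = 110 × 56 / (110 + 56) ≈ 37.108 minutes.
n = log₂(1780/463) ≈ 1.9428; t = 1.9428 × 37.108 ≈ 72.094 minutes.

72.1 minutes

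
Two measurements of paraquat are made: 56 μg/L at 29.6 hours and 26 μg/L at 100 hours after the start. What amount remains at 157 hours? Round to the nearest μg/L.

14 μg/L

Over Δt = 100 − 29.6 = 70.4 hours, the level fell by a factor of 56/26 ≈ 2.1538.
n = log₂(2.1538) ≈ 1.1069 half-lives, so t½ = 70.4/1.1069 ≈ 63.6 hours.
From t = 100 to t = 157: 26 × (1/2)^((157−100)/63.6) ≈ 13.97 μg/L.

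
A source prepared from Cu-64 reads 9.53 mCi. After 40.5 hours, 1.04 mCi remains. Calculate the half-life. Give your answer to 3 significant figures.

A/A₀ = 1.04/9.53 ≈ 0.10913.
n = log₂(9.1635) ≈ 3.1959 half-lives elapsed in 40.5 hours.
t½ = 40.5/3.1959 ≈ 12.673 hours.

12.7 hours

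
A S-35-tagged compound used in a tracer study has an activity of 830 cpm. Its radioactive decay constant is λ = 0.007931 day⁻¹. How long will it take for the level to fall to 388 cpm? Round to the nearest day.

96 days

t½ = ln 2 / λ = 0.69315 / 0.007931 ≈ 87.397 days.
Fraction remaining = 388/830 ≈ 0.46747.
n = log₂(830/388) = ln(2.1392)/ln 2 ≈ 1.0971 half-lives.
t = n × t½ = 1.0971 × 87.397 ≈ 95.88 days.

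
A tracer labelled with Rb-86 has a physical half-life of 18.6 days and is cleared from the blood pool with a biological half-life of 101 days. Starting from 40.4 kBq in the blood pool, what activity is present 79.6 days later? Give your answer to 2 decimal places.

1.20 kBq

1/t_eff = 1/t_phys + 1/t_biol = 1/18.6 + 1/101 = 0.063664 per day.
t_eff = 18.6 × 101 / (18.6 + 101) ≈ 15.707 days.
Remaining = 40.4 × (1/2)^(79.6/15.707) = 40.4 × (1/2)^5.0677 ≈ 1.2046 kBq.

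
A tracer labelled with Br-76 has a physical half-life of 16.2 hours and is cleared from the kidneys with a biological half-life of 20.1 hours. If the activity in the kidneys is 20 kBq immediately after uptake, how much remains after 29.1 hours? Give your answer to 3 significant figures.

2.11 kBq

1/t_eff = 1/t_phys + 1/t_biol = 1/16.2 + 1/20.1 = 0.11148 per hour.
t_eff = 16.2 × 20.1 / (16.2 + 20.1) ≈ 8.9702 hours.
Remaining = 20 × (1/2)^(29.1/8.9702) = 20 × (1/2)^3.2441 ≈ 2.1109 kBq.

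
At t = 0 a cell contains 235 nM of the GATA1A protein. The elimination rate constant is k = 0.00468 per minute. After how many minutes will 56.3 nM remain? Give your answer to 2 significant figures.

310 minutes

t½ = ln 2 / k = 0.69315 / 0.00468 ≈ 148.11 minutes.
Fraction remaining = 56.3/235 ≈ 0.23957.
n = log₂(235/56.3) = ln(4.1741)/ln 2 ≈ 2.0615 half-lives.
t = n × t½ = 2.0615 × 148.11 ≈ 305.32 minutes.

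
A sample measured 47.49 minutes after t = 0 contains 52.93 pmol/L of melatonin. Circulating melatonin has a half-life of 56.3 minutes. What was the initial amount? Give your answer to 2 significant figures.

95 pmol/L

Number of half-lives elapsed: n = 47.49/56.3 ≈ 0.84352.
A₀ = A × 2^n = 52.93 × 2^0.84352 = 52.93 × 1.7944 ≈ 94.979 pmol/L.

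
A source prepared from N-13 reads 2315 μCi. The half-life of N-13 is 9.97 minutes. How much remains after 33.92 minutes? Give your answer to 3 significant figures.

Number of half-lives: n = 33.92/9.97 ≈ 3.4022.
Remaining = 2315 × (1/2)^3.4022 = 2315 × 0.094588 ≈ 218.97 μCi.

219 μCi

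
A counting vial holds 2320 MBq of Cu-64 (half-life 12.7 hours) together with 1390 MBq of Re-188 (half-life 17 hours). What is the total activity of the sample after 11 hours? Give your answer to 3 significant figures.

Cu-64: 2320 × (1/2)^(11/12.7) = 2320 × (1/2)^0.86614 ≈ 1272.8 MBq.
Re-188: 1390 × (1/2)^(11/17) = 1390 × (1/2)^0.64706 ≈ 887.63 MBq.
Total = 1272.8 + 887.63 ≈ 2160.4 MBq.

2160 MBq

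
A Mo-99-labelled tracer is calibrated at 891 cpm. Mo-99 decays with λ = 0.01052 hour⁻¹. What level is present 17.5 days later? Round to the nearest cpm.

11 cpm

t½ = ln 2 / λ = 0.69315 / 0.01052 ≈ 65.889 hours.
Convert the elapsed time: 17.5 days = 420 hours.
Number of half-lives: n = 420/65.889 ≈ 6.3744.
Remaining = 891 × (1/2)^6.3744 = 891 × 0.012054 ≈ 10.74 cpm.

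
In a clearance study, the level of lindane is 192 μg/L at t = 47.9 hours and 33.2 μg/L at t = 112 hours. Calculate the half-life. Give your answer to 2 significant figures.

Over Δt = 112 − 47.9 = 64.1 hours, the level fell by a factor of 192/33.2 ≈ 5.7831.
n = log₂(5.7831) ≈ 2.5319 half-lives, so t½ = 64.1/2.5319 ≈ 25.317 hours.

25 hours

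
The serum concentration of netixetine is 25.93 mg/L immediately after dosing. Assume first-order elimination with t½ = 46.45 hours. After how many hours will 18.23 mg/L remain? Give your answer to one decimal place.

Fraction remaining = 18.23/25.93 ≈ 0.70305.
n = log₂(25.93/18.23) = ln(1.4224)/ln 2 ≈ 0.50831 half-lives.
t = n × t½ = 0.50831 × 46.45 ≈ 23.611 hours.

23.6 hours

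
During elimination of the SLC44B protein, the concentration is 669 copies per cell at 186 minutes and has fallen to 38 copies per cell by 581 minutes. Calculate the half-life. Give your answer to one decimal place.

95.5 minutes

Over Δt = 581 − 186 = 395 minutes, the level fell by a factor of 669/38 ≈ 17.605.
n = log₂(17.605) ≈ 4.1379 half-lives, so t½ = 395/4.1379 ≈ 95.458 minutes.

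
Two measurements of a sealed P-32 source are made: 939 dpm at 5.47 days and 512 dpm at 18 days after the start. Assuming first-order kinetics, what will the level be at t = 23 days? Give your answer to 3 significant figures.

402 dpm

Over Δt = 18 − 5.47 = 12.53 days, the level fell by a factor of 939/512 ≈ 1.834.
n = log₂(1.834) ≈ 0.87498 half-lives, so t½ = 12.53/0.87498 ≈ 14.32 days.
From t = 18 to t = 23: 512 × (1/2)^((23−18)/14.32) ≈ 401.94 dpm.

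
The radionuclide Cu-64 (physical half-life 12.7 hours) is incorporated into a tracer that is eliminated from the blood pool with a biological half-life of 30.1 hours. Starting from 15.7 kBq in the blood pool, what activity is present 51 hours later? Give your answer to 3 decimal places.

0.300 kBq

1/t_eff = 1/t_phys + 1/t_biol = 1/12.7 + 1/30.1 = 0.11196 per hour.
t_eff = 12.7 × 30.1 / (12.7 + 30.1) ≈ 8.9315 hours.
Remaining = 15.7 × (1/2)^(51/8.9315) = 15.7 × (1/2)^5.7101 ≈ 0.29991 kBq.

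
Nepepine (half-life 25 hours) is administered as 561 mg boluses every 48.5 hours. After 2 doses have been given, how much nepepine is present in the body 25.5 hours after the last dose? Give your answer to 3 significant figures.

The 2 doses were given 74, 25.5 hours ago.
Total = 561·(1/2)^(74/25) + 561·(1/2)^(25.5/25)
      = 72.096 + 276.64 ≈ 348.73 mg.

349 mg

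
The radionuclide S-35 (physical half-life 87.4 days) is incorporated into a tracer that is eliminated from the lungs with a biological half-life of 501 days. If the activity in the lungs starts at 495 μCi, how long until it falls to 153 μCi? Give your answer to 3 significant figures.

1/t_eff = 1/t_phys + 1/t_biol = 1/87.4 + 1/501 = 0.013438 per day.
t_eff = 87.4 × 501 / (87.4 + 501) ≈ 74.418 days.
n = log₂(495/153) ≈ 1.6939; t = 1.6939 × 74.418 ≈ 126.06 days.

126 days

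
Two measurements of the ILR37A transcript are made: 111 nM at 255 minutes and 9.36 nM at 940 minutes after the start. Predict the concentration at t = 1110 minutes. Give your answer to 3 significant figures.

5.07 nM

Over Δt = 940 − 255 = 685 minutes, the level fell by a factor of 111/9.36 ≈ 11.859.
n = log₂(11.859) ≈ 3.5679 half-lives, so t½ = 685/3.5679 ≈ 191.99 minutes.
From t = 940 to t = 1110: 9.36 × (1/2)^((1110−940)/191.99) ≈ 5.0667 nM.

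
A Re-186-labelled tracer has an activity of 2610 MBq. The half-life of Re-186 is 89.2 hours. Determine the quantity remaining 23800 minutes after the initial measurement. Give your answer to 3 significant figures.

Convert the elapsed time: 23800 minutes = 396.667 hours.
Number of half-lives: n = 396.667/89.2 ≈ 4.4469.
Remaining = 2610 × (1/2)^4.4469 = 2610 × 0.04585 ≈ 119.67 MBq.

120 MBq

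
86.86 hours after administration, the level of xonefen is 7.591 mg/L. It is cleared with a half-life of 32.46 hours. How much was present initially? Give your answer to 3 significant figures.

Number of half-lives elapsed: n = 86.86/32.46 ≈ 2.6759.
A₀ = A × 2^n = 7.591 × 2^2.6759 = 7.591 × 6.3904 ≈ 48.51 mg/L.

48.5 mg/L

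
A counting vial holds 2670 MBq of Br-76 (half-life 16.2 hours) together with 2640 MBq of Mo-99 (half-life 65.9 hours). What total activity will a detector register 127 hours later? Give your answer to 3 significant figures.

706 MBq

Br-76: 2670 × (1/2)^(127/16.2) = 2670 × (1/2)^7.8395 ≈ 11.657 MBq.
Mo-99: 2640 × (1/2)^(127/65.9) = 2640 × (1/2)^1.9272 ≈ 694.18 MBq.
Total = 11.657 + 694.18 ≈ 705.83 MBq.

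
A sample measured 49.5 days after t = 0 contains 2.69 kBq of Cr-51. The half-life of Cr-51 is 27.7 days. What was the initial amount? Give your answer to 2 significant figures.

9.3 kBq

Number of half-lives elapsed: n = 49.5/27.7 ≈ 1.787.
A₀ = A × 2^n = 2.69 × 2^1.787 = 2.69 × 3.451 ≈ 9.2831 kBq.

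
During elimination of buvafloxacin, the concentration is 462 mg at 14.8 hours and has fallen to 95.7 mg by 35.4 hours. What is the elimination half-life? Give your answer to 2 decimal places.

9.07 hours

Over Δt = 35.4 − 14.8 = 20.6 hours, the level fell by a factor of 462/95.7 ≈ 4.8276.
n = log₂(4.8276) ≈ 2.2713 half-lives, so t½ = 20.6/2.2713 ≈ 9.0697 hours.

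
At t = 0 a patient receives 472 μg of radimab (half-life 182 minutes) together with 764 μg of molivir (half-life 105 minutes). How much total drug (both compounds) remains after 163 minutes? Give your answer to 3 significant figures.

radimab: 472 × (1/2)^(163/182) = 472 × (1/2)^0.8956 ≈ 253.71 μg.
molivir: 764 × (1/2)^(163/105) = 764 × (1/2)^1.5524 ≈ 260.48 μg.
Total = 253.71 + 260.48 ≈ 514.19 μg.

514 μg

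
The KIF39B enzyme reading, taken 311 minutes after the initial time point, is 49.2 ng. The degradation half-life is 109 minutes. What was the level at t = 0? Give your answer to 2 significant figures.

360 ng

Number of half-lives elapsed: n = 311/109 ≈ 2.8532.
A₀ = A × 2^n = 49.2 × 2^2.8532 = 49.2 × 7.2261 ≈ 355.52 ng.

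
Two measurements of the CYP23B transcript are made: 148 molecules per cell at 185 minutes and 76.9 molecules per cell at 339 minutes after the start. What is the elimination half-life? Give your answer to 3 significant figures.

Over Δt = 339 − 185 = 154 minutes, the level fell by a factor of 148/76.9 ≈ 1.9246.
n = log₂(1.9246) ≈ 0.94454 half-lives, so t½ = 154/0.94454 ≈ 163.04 minutes.

163 minutes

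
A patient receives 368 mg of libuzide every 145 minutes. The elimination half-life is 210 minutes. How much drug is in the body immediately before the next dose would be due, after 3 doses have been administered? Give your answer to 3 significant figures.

457 mg

The 3 doses were given 435, 290, 145 minutes ago.
Total = 368·(1/2)^(435/210) + 368·(1/2)^(290/210) + 368·(1/2)^(145/210)
      = 87.556 + 141.3 + 228.03 ≈ 456.89 mg.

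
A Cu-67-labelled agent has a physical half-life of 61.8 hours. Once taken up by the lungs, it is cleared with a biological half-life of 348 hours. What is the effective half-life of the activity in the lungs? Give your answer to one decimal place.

1/t_eff = 1/t_phys + 1/t_biol = 1/61.8 + 1/348 = 0.019055 per hour.
t_eff = 61.8 × 348 / (61.8 + 348) ≈ 52.48 hours.

52.5 hours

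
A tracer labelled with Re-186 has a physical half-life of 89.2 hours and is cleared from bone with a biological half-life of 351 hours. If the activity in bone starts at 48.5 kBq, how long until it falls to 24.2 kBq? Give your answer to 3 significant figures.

1/t_eff = 1/t_phys + 1/t_biol = 1/89.2 + 1/351 = 0.01406 per hour.
t_eff = 89.2 × 351 / (89.2 + 351) ≈ 71.125 hours.
n = log₂(48.5/24.2) ≈ 1.003; t = 1.003 × 71.125 ≈ 71.337 hours.

71.3 hours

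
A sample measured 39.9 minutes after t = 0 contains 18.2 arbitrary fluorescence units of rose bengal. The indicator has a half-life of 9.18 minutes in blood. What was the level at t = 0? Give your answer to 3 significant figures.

370 arbitrary fluorescence units

Number of half-lives elapsed: n = 39.9/9.18 ≈ 4.3464.
A₀ = A × 2^n = 18.2 × 2^4.3464 = 18.2 × 20.342 ≈ 370.23 arbitrary fluorescence units.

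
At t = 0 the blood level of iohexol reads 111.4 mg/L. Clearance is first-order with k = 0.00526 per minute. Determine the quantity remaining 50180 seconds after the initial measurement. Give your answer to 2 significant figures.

1.4 mg/L

t½ = ln 2 / k = 0.69315 / 0.00526 ≈ 131.78 minutes.
Convert the elapsed time: 50180 seconds = 836.333 minutes.
Number of half-lives: n = 836.333/131.78 ≈ 6.3466.
Remaining = 111.4 × (1/2)^6.3466 = 111.4 × 0.012288 ≈ 1.3689 mg/L.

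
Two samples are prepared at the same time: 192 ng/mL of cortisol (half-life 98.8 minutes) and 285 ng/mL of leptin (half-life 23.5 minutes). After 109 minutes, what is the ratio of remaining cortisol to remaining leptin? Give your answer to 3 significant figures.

cortisol: 192 × (1/2)^(109/98.8) = 192 × (1/2)^1.1032 ≈ 89.37 ng/mL.
leptin: 285 × (1/2)^(109/23.5) = 285 × (1/2)^4.6383 ≈ 11.444 ng/mL.
Ratio ≈ 89.37 / 11.444 ≈ 7.8094.

7.81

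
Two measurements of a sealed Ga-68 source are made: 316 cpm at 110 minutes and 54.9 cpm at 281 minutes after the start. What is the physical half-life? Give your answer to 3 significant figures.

Over Δt = 281 − 110 = 171 minutes, the level fell by a factor of 316/54.9 ≈ 5.7559.
n = log₂(5.7559) ≈ 2.525 half-lives, so t½ = 171/2.525 ≈ 67.722 minutes.

67.7 minutes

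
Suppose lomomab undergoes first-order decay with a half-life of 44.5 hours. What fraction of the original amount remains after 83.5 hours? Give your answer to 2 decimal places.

0.27

n = 83.5/44.5 ≈ 1.8764 half-lives.
Fraction remaining = (1/2)^1.8764 ≈ 0.27236.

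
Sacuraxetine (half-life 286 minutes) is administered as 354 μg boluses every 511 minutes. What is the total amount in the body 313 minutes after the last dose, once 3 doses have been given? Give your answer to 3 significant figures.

228 μg

The 3 doses were given 1335, 824, 313 minutes ago.
Total = 354·(1/2)^(1335/286) + 354·(1/2)^(824/286) + 354·(1/2)^(313/286)
      = 13.927 + 48.051 + 165.79 ≈ 227.77 μg.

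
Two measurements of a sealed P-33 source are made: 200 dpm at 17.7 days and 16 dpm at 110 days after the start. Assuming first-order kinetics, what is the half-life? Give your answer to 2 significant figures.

25 days

Over Δt = 110 − 17.7 = 92.3 days, the level fell by a factor of 200/16 ≈ 12.5.
n = log₂(12.5) ≈ 3.6439 half-lives, so t½ = 92.3/3.6439 ≈ 25.33 days.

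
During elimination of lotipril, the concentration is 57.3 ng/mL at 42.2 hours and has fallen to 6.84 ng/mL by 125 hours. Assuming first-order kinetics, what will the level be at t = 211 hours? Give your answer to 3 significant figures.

0.752 ng/mL

Over Δt = 125 − 42.2 = 82.8 hours, the level fell by a factor of 57.3/6.84 ≈ 8.3772.
n = log₂(8.3772) ≈ 3.0665 half-lives, so t½ = 82.8/3.0665 ≈ 27.002 hours.
From t = 125 to t = 211: 6.84 × (1/2)^((211−125)/27.002) ≈ 0.75211 ng/mL.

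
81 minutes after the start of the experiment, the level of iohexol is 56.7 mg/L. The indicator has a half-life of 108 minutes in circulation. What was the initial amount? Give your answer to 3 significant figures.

Number of half-lives elapsed: n = 81/108 ≈ 0.75.
A₀ = A × 2^n = 56.7 × 2^0.75 = 56.7 × 1.6818 ≈ 95.358 mg/L.

95.4 mg/L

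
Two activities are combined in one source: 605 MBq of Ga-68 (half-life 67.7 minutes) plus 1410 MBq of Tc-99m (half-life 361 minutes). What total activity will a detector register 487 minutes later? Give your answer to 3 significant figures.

558 MBq

Ga-68: 605 × (1/2)^(487/67.7) = 605 × (1/2)^7.1935 ≈ 4.1333 MBq.
Tc-99m: 1410 × (1/2)^(487/361) = 1410 × (1/2)^1.349 ≈ 553.5 MBq.
Total = 4.1333 + 553.5 ≈ 557.64 MBq.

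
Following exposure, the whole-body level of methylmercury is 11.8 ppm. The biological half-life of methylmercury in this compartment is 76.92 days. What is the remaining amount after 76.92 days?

Elapsed time is 1 half-life (76.92/76.92).
Each half-life halves the amount: 11.8 × (1/2)^1 = 11.8/2 = 5.9 ppm.

5.9 ppm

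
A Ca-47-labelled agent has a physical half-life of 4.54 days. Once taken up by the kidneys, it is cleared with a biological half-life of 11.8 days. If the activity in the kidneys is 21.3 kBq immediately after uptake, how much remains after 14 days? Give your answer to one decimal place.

1/t_eff = 1/t_phys + 1/t_biol = 1/4.54 + 1/11.8 = 0.30501 per day.
t_eff = 4.54 × 11.8 / (4.54 + 11.8) ≈ 3.2786 days.
Remaining = 21.3 × (1/2)^(14/3.2786) = 21.3 × (1/2)^4.2701 ≈ 1.1039 kBq.

1.1 kBq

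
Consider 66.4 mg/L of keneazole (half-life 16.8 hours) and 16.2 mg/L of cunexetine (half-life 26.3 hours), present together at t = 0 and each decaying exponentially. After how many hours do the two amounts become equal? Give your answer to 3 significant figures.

Set 66.4·(1/2)^(t/16.8) = 16.2·(1/2)^(t/26.3).
Taking log₂: log₂(66.4/16.2) = t·(1/16.8 − 1/26.3).
log₂(4.0988) = 2.0352; 1/16.8 − 1/26.3 = 0.021501.
t = 2.0352 / 0.021501 ≈ 94.656 hours.

94.7 hours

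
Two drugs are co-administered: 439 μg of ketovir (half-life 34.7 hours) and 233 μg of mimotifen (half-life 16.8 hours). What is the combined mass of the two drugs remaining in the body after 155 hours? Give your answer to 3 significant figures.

ketovir: 439 × (1/2)^(155/34.7) = 439 × (1/2)^4.4669 ≈ 19.852 μg.
mimotifen: 233 × (1/2)^(155/16.8) = 233 × (1/2)^9.2262 ≈ 0.38904 μg.
Total = 19.852 + 0.38904 ≈ 20.241 μg.

20.2 μg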